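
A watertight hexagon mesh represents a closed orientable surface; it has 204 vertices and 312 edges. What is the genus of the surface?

3

Every face is a hexagon and each edge borders two faces, so 6F = 2·312, giving F = 104.
χ = V − E + F = 204 − 312 + 104 = -4.
For a closed orientable surface χ = 2 − 2g, so g = (2 − (-4))/2 = 3.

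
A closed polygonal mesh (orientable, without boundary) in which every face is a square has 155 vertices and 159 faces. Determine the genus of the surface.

3

Every face is a square, so 2E = 4·159 = 636, giving E = 318.
χ = V − E + F = 155 − 318 + 159 = -4.
For a closed orientable surface χ = 2 − 2g, so g = (2 − (-4))/2 = 3.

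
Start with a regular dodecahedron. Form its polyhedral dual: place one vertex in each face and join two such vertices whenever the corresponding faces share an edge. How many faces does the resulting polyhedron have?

20

The base solid has V = 20, E = 30, F = 12.
The dual swaps V and F and preserves E: V′ = F = 12, E′ = E = 30, F′ = V = 20.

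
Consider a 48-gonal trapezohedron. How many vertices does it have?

The n-trapezohedron (dual of the n-antiprism) has V = 2·48 + 2 = 98, E = 4·48 = 192, F = 2·48 = 96.

98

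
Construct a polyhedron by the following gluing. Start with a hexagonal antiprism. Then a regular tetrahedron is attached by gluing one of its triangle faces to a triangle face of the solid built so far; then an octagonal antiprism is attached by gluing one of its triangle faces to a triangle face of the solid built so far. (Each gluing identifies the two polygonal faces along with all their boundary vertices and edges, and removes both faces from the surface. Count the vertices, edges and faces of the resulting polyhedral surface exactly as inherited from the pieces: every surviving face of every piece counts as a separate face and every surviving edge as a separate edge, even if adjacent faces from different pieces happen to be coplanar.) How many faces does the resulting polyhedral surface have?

A hexagonal antiprism: V=12, E=24, F=14.
Attach a regular tetrahedron (V=4, E=6, F=4) along a 3-gon: merge 3 vertices and 3 edges, delete both glued faces → V=13, E=27, F=16.
Attach an octagonal antiprism (V=16, E=32, F=18) along a 3-gon: merge 3 vertices and 3 edges, delete both glued faces → V=26, E=56, F=32.
Check: V − E + F = 26 − 56 + 32 = 2.

32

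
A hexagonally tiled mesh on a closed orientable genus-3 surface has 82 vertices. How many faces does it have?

χ = 2 − 2·3 = -4, and every face is a hexagon so 6F = 2E.
V − E + F = -4 with E = 6F/2 gives 82 − (6/2 − 1)·F = -4, so F = 43 and E = 129.

43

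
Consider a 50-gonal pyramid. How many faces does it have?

A pyramid on an n-gon base has one n-gon and n triangles: V = 50 + 1 = 51, E = 2·50 = 100, F = 50 + 1 = 51.

51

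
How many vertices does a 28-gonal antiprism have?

56

An antiprism on an n-gon has two n-gon caps and 2n triangles: V = 2·28 = 56, E = 4·28 = 112, F = 2·28 + 2 = 58.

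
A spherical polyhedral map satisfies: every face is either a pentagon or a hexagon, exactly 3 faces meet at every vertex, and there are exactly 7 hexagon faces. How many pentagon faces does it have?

12

Let x be the number of pentagons; then F = 7 + x.
Edge–face incidences: 2E = 6·7 + 5·x = 42 + 5x.
Every vertex has degree 3, so 3V = 2E.
Euler: V − E + F = 2 ⇒ (2E)/3 − E + (7 + x) = 2.
Multiply by 6: 2·(2E) − 3·(2E) + 6·(7 + x) = 12, i.e. 42 + 6x − (42 + 5x) = 12.
Collecting terms: x = 12.
Then 2E = 42 + 5·12 = 102, so E = 51, V = 2E/3 = 34, F = 7 + 12 = 19.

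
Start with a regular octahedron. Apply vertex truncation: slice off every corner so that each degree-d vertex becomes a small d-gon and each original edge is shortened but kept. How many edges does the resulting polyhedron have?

The base solid has V = 6, E = 12, F = 8.
Truncation replaces each original edge-end by a new vertex, so V′ = 2E = 24.
Each original edge survives, and each old vertex of degree d contributes d new edges; summing degrees gives Σd = 2E, so E′ = E + 2E = 3E = 36.
Each original face survives and each original vertex becomes one new face: F′ = F + V = 14.

36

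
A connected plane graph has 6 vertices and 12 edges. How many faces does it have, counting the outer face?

Euler's formula for a connected plane graph: V − E + F = 2, so F = 2 − 6 + 12 = 8.

8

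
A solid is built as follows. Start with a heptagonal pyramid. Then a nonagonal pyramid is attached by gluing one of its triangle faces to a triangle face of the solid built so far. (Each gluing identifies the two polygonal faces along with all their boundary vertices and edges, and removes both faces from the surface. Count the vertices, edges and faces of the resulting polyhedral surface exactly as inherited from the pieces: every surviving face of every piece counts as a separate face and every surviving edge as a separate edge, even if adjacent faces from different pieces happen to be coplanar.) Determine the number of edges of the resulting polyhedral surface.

A heptagonal pyramid: V=8, E=14, F=8.
Attach a nonagonal pyramid (V=10, E=18, F=10) along a 3-gon: merge 3 vertices and 3 edges, delete both glued faces → V=15, E=29, F=16.
Check: V − E + F = 15 − 29 + 16 = 2.

29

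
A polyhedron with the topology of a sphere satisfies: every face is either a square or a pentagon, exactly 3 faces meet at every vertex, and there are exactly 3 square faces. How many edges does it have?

Let x be the number of pentagons; then F = 3 + x.
Edge–face incidences: 2E = 4·3 + 5·x = 12 + 5x.
Every vertex has degree 3, so 3V = 2E.
Euler: V − E + F = 2 ⇒ (2E)/3 − E + (3 + x) = 2.
Multiply by 6: 2·(2E) − 3·(2E) + 6·(3 + x) = 12, i.e. 18 + 6x − (12 + 5x) = 12.
Collecting terms: x + 6 = 12, so x = 6.
Then 2E = 12 + 5·6 = 42, so E = 21, V = 2E/3 = 14, F = 3 + 6 = 9.

21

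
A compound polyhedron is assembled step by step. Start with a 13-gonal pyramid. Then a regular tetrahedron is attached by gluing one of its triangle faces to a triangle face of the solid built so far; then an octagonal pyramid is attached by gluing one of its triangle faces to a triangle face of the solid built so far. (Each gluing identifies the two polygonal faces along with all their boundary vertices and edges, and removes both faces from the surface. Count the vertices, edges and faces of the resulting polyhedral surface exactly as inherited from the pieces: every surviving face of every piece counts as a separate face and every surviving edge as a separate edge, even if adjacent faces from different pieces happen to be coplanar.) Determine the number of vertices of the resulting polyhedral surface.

A 13-gonal pyramid: V=14, E=26, F=14.
Attach a regular tetrahedron (V=4, E=6, F=4) along a 3-gon: merge 3 vertices and 3 edges, delete both glued faces → V=15, E=29, F=16.
Attach an octagonal pyramid (V=9, E=16, F=9) along a 3-gon: merge 3 vertices and 3 edges, delete both glued faces → V=21, E=42, F=23.
Check: V − E + F = 21 − 42 + 23 = 2.

21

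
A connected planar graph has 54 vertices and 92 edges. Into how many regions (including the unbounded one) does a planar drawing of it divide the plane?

40

Euler's formula for a connected plane graph: V − E + F = 2, so F = 2 − 54 + 92 = 40.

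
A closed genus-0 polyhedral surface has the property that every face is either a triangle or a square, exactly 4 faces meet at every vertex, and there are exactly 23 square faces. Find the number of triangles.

8

Let x be the number of triangles; then F = 23 + x.
Edge–face incidences: 2E = 4·23 + 3·x = 92 + 3x.
Every vertex has degree 4, so 4V = 2E.
Euler: V − E + F = 2 ⇒ (2E)/4 − E + (23 + x) = 2.
Multiply by 8: 2·(2E) − 4·(2E) + 8·(23 + x) = 16, i.e. 184 + 8x − 2·(92 + 3x) = 16.
Collecting terms: 2x = 16, so x = 8.
Then 2E = 92 + 3·8 = 116, so E = 58, V = 2E/4 = 29, F = 23 + 8 = 31.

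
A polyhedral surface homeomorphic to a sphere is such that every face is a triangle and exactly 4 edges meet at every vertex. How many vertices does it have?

Each face has 3 edges and each edge borders two faces, so 2E = 3F.
Each vertex has degree 4, so 4V = 2E and hence V = 3F/4.
Euler: V − E + F = 2 ⇒ (3F/4) − (3F/2) + F = 2.
Multiply by 8: (6 − 12 + 8)F = 16, i.e. 2F = 16.
So F = 8, E = 3·8/2 = 12, V = 3·8/4 = 6.

6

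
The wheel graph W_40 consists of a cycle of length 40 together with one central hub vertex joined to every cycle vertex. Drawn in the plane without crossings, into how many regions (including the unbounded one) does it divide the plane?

41

W_40 has V = 40 + 1 = 41 vertices and E = 2·40 = 80 edges.
By Euler's formula F = 2 − V + E = 2 − 41 + 80 = 41.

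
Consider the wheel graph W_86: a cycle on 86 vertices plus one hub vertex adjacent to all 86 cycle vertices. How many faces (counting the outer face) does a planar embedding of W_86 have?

W_86 has V = 86 + 1 = 87 vertices and E = 2·86 = 172 edges.
By Euler's formula F = 2 − V + E = 2 − 87 + 172 = 87.

87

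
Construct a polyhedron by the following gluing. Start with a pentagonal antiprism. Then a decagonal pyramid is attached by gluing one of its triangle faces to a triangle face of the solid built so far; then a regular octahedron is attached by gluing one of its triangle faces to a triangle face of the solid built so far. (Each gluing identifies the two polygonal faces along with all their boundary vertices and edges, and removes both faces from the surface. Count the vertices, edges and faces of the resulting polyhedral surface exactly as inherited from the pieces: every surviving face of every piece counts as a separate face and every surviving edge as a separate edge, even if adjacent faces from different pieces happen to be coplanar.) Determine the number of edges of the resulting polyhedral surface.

46

A pentagonal antiprism: V=10, E=20, F=12.
Attach a decagonal pyramid (V=11, E=20, F=11) along a 3-gon: merge 3 vertices and 3 edges, delete both glued faces → V=18, E=37, F=21.
Attach a regular octahedron (V=6, E=12, F=8) along a 3-gon: merge 3 vertices and 3 edges, delete both glued faces → V=21, E=46, F=27.
Check: V − E + F = 21 − 46 + 27 = 2.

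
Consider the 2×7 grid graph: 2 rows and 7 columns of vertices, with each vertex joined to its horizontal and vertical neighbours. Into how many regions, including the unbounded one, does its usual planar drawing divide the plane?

The grid has V = 2·7 = 14 vertices and E = 2·6 + 7·1 = 19 edges.
F = 2 − V + E = 2 − 14 + 19 = 7.

7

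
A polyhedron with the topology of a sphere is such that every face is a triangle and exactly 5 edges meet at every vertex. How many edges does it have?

30

Each face has 3 edges and each edge borders two faces, so 2E = 3F.
Each vertex has degree 5, so 5V = 2E and hence V = 3F/5.
Euler: V − E + F = 2 ⇒ (3F/5) − (3F/2) + F = 2.
Multiply by 10: (6 − 15 + 10)F = 20, i.e. 1F = 20.
So F = 20, E = 3·20/2 = 30, V = 3·20/5 = 12.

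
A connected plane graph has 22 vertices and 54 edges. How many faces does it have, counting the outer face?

Euler's formula for a connected plane graph: V − E + F = 2, so F = 2 − 22 + 54 = 34.

34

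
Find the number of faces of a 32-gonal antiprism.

66

An antiprism on an n-gon has two n-gon caps and 2n triangles: V = 2·32 = 64, E = 4·32 = 128, F = 2·32 + 2 = 66.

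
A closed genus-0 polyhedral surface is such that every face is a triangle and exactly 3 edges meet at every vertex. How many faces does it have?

Each face has 3 edges and each edge borders two faces, so 2E = 3F.
Each vertex has degree 3, so 3V = 2E and hence V = 3F/3.
Euler: V − E + F = 2 ⇒ (3F/3) − (3F/2) + F = 2.
Multiply by 6: (6 − 9 + 6)F = 12, i.e. 3F = 12.
So F = 4, E = 3·4/2 = 6, V = 3·4/3 = 4.

4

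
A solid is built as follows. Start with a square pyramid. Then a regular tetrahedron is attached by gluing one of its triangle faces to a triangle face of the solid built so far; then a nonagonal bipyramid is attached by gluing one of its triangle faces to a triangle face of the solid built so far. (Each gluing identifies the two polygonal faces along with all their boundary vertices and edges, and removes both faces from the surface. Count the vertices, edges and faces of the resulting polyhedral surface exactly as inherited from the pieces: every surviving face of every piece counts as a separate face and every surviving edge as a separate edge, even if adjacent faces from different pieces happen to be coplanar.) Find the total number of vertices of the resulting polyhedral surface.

A square pyramid: V=5, E=8, F=5.
Attach a regular tetrahedron (V=4, E=6, F=4) along a 3-gon: merge 3 vertices and 3 edges, delete both glued faces → V=6, E=11, F=7.
Attach a nonagonal bipyramid (V=11, E=27, F=18) along a 3-gon: merge 3 vertices and 3 edges, delete both glued faces → V=14, E=35, F=23.
Check: V − E + F = 14 − 35 + 23 = 2.

14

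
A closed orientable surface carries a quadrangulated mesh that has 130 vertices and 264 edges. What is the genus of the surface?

Every face is a square and each edge borders two faces, so 4F = 2·264, giving F = 132.
χ = V − E + F = 130 − 264 + 132 = -2.
For a closed orientable surface χ = 2 − 2g, so g = (2 − (-2))/2 = 2.

2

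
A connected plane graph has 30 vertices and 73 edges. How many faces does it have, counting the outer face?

Euler's formula for a connected plane graph: V − E + F = 2, so F = 2 − 30 + 73 = 45.

45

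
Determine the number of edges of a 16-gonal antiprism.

64

An antiprism on an n-gon has two n-gon caps and 2n triangles: V = 2·16 = 32, E = 4·16 = 64, F = 2·16 + 2 = 34.
Check: V − E + F = 32 − 64 + 34 = 2.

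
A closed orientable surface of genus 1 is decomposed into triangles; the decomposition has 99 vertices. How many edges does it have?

297

χ = 2 − 2·1 = 0, and every face is a triangle so 3F = 2E.
V − E + F = 0 with E = 3F/2 gives 99 − (3/2 − 1)·F = 0, so F = 198 and E = 297.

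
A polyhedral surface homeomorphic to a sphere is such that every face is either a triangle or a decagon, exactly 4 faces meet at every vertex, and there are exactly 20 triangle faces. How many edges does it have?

Let x be the number of decagons; then F = 20 + x.
Edge–face incidences: 2E = 3·20 + 10·x = 60 + 10x.
Every vertex has degree 4, so 4V = 2E.
Euler: V − E + F = 2 ⇒ (2E)/4 − E + (20 + x) = 2.
Multiply by 8: 2·(2E) − 4·(2E) + 8·(20 + x) = 16, i.e. 160 + 8x − 2·(60 + 10x) = 16.
Collecting terms: −12x + 40 = 16, so −12x = −24, so x = 2.
Then 2E = 60 + 10·2 = 80, so E = 40, V = 2E/4 = 20, F = 20 + 2 = 22.

40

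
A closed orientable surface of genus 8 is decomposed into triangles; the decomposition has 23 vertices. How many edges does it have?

χ = 2 − 2·8 = -14, and every face is a triangle so 3F = 2E.
V − E + F = -14 with E = 3F/2 gives 23 − (3/2 − 1)·F = -14, so F = 74 and E = 111.

111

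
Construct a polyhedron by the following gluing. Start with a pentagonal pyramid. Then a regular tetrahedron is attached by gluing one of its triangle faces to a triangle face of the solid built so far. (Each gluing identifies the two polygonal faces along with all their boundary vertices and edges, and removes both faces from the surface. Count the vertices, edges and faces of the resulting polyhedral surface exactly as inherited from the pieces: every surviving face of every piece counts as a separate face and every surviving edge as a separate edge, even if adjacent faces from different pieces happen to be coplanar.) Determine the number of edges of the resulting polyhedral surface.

13

A pentagonal pyramid: V=6, E=10, F=6.
Attach a regular tetrahedron (V=4, E=6, F=4) along a 3-gon: merge 3 vertices and 3 edges, delete both glued faces → V=7, E=13, F=8.
Check: V − E + F = 7 − 13 + 8 = 2.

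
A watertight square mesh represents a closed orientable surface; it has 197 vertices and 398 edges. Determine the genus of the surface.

Every face is a square and each edge borders two faces, so 4F = 2·398, giving F = 199.
χ = V − E + F = 197 − 398 + 199 = -2.
For a closed orientable surface χ = 2 − 2g, so g = (2 − (-2))/2 = 2.

2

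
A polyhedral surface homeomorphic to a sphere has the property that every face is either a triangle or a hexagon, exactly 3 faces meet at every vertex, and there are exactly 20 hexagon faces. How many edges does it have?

Let x be the number of triangles; then F = 20 + x.
Edge–face incidences: 2E = 6·20 + 3·x = 120 + 3x.
Every vertex has degree 3, so 3V = 2E.
Euler: V − E + F = 2 ⇒ (2E)/3 − E + (20 + x) = 2.
Multiply by 6: 2·(2E) − 3·(2E) + 6·(20 + x) = 12, i.e. 120 + 6x − (120 + 3x) = 12.
Collecting terms: 3x = 12, so x = 4.
Then 2E = 120 + 3·4 = 132, so E = 66, V = 2E/3 = 44, F = 20 + 4 = 24.

66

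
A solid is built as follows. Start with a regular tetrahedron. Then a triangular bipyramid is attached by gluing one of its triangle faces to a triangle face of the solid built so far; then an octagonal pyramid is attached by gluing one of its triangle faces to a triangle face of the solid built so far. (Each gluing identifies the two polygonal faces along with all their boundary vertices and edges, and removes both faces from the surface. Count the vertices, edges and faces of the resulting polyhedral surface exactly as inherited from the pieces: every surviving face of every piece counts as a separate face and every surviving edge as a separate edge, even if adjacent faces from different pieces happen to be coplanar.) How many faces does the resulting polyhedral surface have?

A regular tetrahedron: V=4, E=6, F=4.
Attach a triangular bipyramid (V=5, E=9, F=6) along a 3-gon: merge 3 vertices and 3 edges, delete both glued faces → V=6, E=12, F=8.
Attach an octagonal pyramid (V=9, E=16, F=9) along a 3-gon: merge 3 vertices and 3 edges, delete both glued faces → V=12, E=25, F=15.
Check: V − E + F = 12 − 25 + 15 = 2.

15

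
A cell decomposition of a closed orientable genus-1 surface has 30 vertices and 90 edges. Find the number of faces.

60

For a closed orientable surface of genus 1, χ = 2 − 2·1 = 0.
F = 0 − V + E = 0 − 30 + 90 = 60.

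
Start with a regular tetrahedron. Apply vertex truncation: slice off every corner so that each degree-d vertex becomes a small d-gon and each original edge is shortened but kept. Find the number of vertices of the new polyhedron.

12

The base solid has V = 4, E = 6, F = 4.
Truncation replaces each original edge-end by a new vertex, so V′ = 2E = 12.
Each original edge survives, and each old vertex of degree d contributes d new edges; summing degrees gives Σd = 2E, so E′ = E + 2E = 3E = 18.
Each original face survives and each original vertex becomes one new face: F′ = F + V = 8.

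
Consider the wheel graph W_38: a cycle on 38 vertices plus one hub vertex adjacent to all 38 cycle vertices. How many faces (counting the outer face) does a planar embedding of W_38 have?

39

W_38 has V = 38 + 1 = 39 vertices and E = 2·38 = 76 edges.
By Euler's formula F = 2 − V + E = 2 − 39 + 76 = 39.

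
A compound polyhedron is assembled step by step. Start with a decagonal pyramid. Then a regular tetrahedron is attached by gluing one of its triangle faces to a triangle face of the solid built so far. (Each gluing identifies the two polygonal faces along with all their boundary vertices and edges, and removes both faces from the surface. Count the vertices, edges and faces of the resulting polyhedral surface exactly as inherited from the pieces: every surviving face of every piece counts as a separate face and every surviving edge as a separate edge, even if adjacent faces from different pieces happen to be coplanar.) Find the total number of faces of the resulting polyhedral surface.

13

A decagonal pyramid: V=11, E=20, F=11.
Attach a regular tetrahedron (V=4, E=6, F=4) along a 3-gon: merge 3 vertices and 3 edges, delete both glued faces → V=12, E=23, F=13.
Check: V − E + F = 12 − 23 + 13 = 2.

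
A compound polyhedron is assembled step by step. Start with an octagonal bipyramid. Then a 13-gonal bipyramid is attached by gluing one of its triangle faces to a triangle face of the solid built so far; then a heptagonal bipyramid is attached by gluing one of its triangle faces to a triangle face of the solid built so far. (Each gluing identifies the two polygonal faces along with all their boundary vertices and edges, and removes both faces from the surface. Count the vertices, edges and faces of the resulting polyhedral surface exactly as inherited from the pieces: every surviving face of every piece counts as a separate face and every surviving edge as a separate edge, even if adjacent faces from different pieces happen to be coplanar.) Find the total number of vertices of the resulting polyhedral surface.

An octagonal bipyramid: V=10, E=24, F=16.
Attach a 13-gonal bipyramid (V=15, E=39, F=26) along a 3-gon: merge 3 vertices and 3 edges, delete both glued faces → V=22, E=60, F=40.
Attach a heptagonal bipyramid (V=9, E=21, F=14) along a 3-gon: merge 3 vertices and 3 edges, delete both glued faces → V=28, E=78, F=52.
Check: V − E + F = 28 − 78 + 52 = 2.

28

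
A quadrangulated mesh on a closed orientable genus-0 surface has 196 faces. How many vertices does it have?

χ = 2 − 2·0 = 2, and every face is a square so 4F = 2E.
E = 4·196/2 = 392. Then V = 2 + E − F = 2 + 392 − 196 = 198.

198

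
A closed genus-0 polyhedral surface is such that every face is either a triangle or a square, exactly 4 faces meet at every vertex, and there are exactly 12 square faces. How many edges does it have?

Let x be the number of triangles; then F = 12 + x.
Edge–face incidences: 2E = 4·12 + 3·x = 48 + 3x.
Every vertex has degree 4, so 4V = 2E.
Euler: V − E + F = 2 ⇒ (2E)/4 − E + (12 + x) = 2.
Multiply by 8: 2·(2E) − 4·(2E) + 8·(12 + x) = 16, i.e. 96 + 8x − 2·(48 + 3x) = 16.
Collecting terms: 2x = 16, so x = 8.
Then 2E = 48 + 3·8 = 72, so E = 36, V = 2E/4 = 18, F = 12 + 8 = 20.

36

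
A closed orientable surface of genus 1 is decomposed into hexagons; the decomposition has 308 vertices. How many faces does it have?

154

χ = 2 − 2·1 = 0, and every face is a hexagon so 6F = 2E.
V − E + F = 0 with E = 6F/2 gives 308 − (6/2 − 1)·F = 0, so F = 154 and E = 462.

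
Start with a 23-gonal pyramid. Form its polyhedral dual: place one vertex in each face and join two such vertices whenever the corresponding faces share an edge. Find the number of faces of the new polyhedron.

24

The base solid has V = 24, E = 46, F = 24.
The dual swaps V and F and preserves E: V′ = F = 24, E′ = E = 46, F′ = V = 24.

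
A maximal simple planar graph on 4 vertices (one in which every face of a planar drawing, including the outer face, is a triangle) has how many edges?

6

In a plane triangulation 3F = 2E and V − E + F = 2, so E = 3V − 6 = 3·4 − 6 = 6.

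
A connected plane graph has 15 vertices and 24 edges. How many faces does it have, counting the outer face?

11

Euler's formula for a connected plane graph: V − E + F = 2, so F = 2 − 15 + 24 = 11.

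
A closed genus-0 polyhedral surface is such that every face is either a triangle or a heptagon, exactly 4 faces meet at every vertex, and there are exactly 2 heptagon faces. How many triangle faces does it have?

14

Let x be the number of triangles; then F = 2 + x.
Edge–face incidences: 2E = 7·2 + 3·x = 14 + 3x.
Every vertex has degree 4, so 4V = 2E.
Euler: V − E + F = 2 ⇒ (2E)/4 − E + (2 + x) = 2.
Multiply by 8: 2·(2E) − 4·(2E) + 8·(2 + x) = 16, i.e. 16 + 8x − 2·(14 + 3x) = 16.
Collecting terms: 2x − 12 = 16, so 2x = 28, so x = 14.
Then 2E = 14 + 3·14 = 56, so E = 28, V = 2E/4 = 14, F = 2 + 14 = 16.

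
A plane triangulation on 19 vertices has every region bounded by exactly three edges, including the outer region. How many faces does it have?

In a plane triangulation 3F = 2E and V − E + F = 2, so F = 2V − 4 = 2·19 − 4 = 34.

34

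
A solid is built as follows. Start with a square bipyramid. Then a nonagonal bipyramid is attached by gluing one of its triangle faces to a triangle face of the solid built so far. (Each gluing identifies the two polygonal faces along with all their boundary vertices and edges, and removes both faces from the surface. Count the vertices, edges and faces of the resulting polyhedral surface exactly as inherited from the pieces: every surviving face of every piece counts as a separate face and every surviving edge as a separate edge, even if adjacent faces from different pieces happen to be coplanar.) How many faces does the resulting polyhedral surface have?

24

A square bipyramid: V=6, E=12, F=8.
Attach a nonagonal bipyramid (V=11, E=27, F=18) along a 3-gon: merge 3 vertices and 3 edges, delete both glued faces → V=14, E=36, F=24.
Check: V − E + F = 14 − 36 + 24 = 2.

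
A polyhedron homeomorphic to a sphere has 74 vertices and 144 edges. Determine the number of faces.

72

Here V − E + F = 2.
F = 2 − V + E = 2 − 74 + 144 = 72.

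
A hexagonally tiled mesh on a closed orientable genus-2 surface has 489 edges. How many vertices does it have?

324

χ = 2 − 2·2 = -2, and every face is a hexagon so 6F = 2E.
F = 2E/6 = 163. Then V = -2 + E − F = -2 + 489 − 163 = 324.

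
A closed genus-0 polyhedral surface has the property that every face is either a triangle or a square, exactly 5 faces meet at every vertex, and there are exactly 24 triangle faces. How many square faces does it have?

Let x be the number of squares; then F = 24 + x.
Edge–face incidences: 2E = 3·24 + 4·x = 72 + 4x.
Every vertex has degree 5, so 5V = 2E.
Euler: V − E + F = 2 ⇒ (2E)/5 − E + (24 + x) = 2.
Multiply by 10: 2·(2E) − 5·(2E) + 10·(24 + x) = 20, i.e. 240 + 10x − 3·(72 + 4x) = 20.
Collecting terms: −2x + 24 = 20, so −2x = −4, so x = 2.
Then 2E = 72 + 4·2 = 80, so E = 40, V = 2E/5 = 16, F = 24 + 2 = 26.

2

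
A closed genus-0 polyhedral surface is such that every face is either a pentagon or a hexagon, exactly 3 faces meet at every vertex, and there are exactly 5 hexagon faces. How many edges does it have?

Let x be the number of pentagons; then F = 5 + x.
Edge–face incidences: 2E = 6·5 + 5·x = 30 + 5x.
Every vertex has degree 3, so 3V = 2E.
Euler: V − E + F = 2 ⇒ (2E)/3 − E + (5 + x) = 2.
Multiply by 6: 2·(2E) − 3·(2E) + 6·(5 + x) = 12, i.e. 30 + 6x − (30 + 5x) = 12.
Collecting terms: x = 12.
Then 2E = 30 + 5·12 = 90, so E = 45, V = 2E/3 = 30, F = 5 + 12 = 17.

45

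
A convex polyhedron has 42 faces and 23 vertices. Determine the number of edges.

Here V − E + F = 2.
E = V + F − (2) = 23 + 42 − (2) = 63.

63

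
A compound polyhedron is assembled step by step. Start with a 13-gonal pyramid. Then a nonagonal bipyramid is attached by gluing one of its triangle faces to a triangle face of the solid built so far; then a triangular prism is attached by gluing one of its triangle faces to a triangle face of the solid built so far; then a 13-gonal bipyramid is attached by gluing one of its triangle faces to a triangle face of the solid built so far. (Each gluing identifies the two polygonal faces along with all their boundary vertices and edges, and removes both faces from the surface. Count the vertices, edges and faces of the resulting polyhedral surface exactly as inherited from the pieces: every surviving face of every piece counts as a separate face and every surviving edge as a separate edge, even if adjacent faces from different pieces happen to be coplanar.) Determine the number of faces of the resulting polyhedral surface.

A 13-gonal pyramid: V=14, E=26, F=14.
Attach a nonagonal bipyramid (V=11, E=27, F=18) along a 3-gon: merge 3 vertices and 3 edges, delete both glued faces → V=22, E=50, F=30.
Attach a triangular prism (V=6, E=9, F=5) along a 3-gon: merge 3 vertices and 3 edges, delete both glued faces → V=25, E=56, F=33.
Attach a 13-gonal bipyramid (V=15, E=39, F=26) along a 3-gon: merge 3 vertices and 3 edges, delete both glued faces → V=37, E=92, F=57.
Check: V − E + F = 37 − 92 + 57 = 2.

57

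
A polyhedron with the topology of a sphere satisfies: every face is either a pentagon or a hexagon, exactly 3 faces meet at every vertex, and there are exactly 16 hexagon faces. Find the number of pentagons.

Let x be the number of pentagons; then F = 16 + x.
Edge–face incidences: 2E = 6·16 + 5·x = 96 + 5x.
Every vertex has degree 3, so 3V = 2E.
Euler: V − E + F = 2 ⇒ (2E)/3 − E + (16 + x) = 2.
Multiply by 6: 2·(2E) − 3·(2E) + 6·(16 + x) = 12, i.e. 96 + 6x − (96 + 5x) = 12.
Collecting terms: x = 12.
Then 2E = 96 + 5·12 = 156, so E = 78, V = 2E/3 = 52, F = 16 + 12 = 28.

12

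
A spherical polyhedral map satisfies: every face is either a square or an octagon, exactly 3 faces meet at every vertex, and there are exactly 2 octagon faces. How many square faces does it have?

8

Let x be the number of squares; then F = 2 + x.
Edge–face incidences: 2E = 8·2 + 4·x = 16 + 4x.
Every vertex has degree 3, so 3V = 2E.
Euler: V − E + F = 2 ⇒ (2E)/3 − E + (2 + x) = 2.
Multiply by 6: 2·(2E) − 3·(2E) + 6·(2 + x) = 12, i.e. 12 + 6x − (16 + 4x) = 12.
Collecting terms: 2x − 4 = 12, so 2x = 16, so x = 8.
Then 2E = 16 + 4·8 = 48, so E = 24, V = 2E/3 = 16, F = 2 + 8 = 10.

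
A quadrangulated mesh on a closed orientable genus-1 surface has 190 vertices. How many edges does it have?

380

χ = 2 − 2·1 = 0, and every face is a square so 4F = 2E.
V − E + F = 0 with E = 4F/2 gives 190 − (4/2 − 1)·F = 0, so F = 190 and E = 380.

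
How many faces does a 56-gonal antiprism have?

An antiprism on an n-gon has two n-gon caps and 2n triangles: V = 2·56 = 112, E = 4·56 = 224, F = 2·56 + 2 = 114.

114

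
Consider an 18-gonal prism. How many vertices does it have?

36

A prism on an n-gon has two n-gon bases and n rectangular sides: V = 2·18 = 36, E = 3·18 = 54, F = 18 + 2 = 20.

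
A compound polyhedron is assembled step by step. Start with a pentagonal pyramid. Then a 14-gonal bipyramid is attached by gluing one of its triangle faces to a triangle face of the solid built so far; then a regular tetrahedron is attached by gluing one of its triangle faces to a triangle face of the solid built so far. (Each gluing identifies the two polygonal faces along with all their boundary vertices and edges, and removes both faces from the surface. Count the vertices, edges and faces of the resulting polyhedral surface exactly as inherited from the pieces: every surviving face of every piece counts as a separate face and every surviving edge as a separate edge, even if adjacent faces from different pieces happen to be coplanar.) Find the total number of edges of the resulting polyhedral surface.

52

A pentagonal pyramid: V=6, E=10, F=6.
Attach a 14-gonal bipyramid (V=16, E=42, F=28) along a 3-gon: merge 3 vertices and 3 edges, delete both glued faces → V=19, E=49, F=32.
Attach a regular tetrahedron (V=4, E=6, F=4) along a 3-gon: merge 3 vertices and 3 edges, delete both glued faces → V=20, E=52, F=34.
Check: V − E + F = 20 − 52 + 34 = 2.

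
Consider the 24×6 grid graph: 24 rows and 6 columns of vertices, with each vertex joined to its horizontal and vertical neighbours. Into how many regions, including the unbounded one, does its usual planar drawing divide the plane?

116

The grid has V = 24·6 = 144 vertices and E = 24·5 + 6·23 = 258 edges.
F = 2 − V + E = 2 − 144 + 258 = 116.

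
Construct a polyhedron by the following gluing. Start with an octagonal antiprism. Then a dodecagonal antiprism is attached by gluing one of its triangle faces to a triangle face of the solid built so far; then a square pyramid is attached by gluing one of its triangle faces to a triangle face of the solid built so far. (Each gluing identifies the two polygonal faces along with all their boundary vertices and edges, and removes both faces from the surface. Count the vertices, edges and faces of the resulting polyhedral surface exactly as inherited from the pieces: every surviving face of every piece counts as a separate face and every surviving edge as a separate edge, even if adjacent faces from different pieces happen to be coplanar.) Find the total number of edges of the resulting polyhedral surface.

82

An octagonal antiprism: V=16, E=32, F=18.
Attach a dodecagonal antiprism (V=24, E=48, F=26) along a 3-gon: merge 3 vertices and 3 edges, delete both glued faces → V=37, E=77, F=42.
Attach a square pyramid (V=5, E=8, F=5) along a 3-gon: merge 3 vertices and 3 edges, delete both glued faces → V=39, E=82, F=45.
Check: V − E + F = 39 − 82 + 45 = 2.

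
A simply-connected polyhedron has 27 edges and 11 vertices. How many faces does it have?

18

Here V − E + F = 2.
F = 2 − V + E = 2 − 11 + 27 = 18.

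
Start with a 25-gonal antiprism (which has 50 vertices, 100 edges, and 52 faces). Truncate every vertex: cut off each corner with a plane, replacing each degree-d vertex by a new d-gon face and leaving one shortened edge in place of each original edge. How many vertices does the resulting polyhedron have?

Truncation replaces each original edge-end by a new vertex, so V′ = 2E = 200.
Each original edge survives, and each old vertex of degree d contributes d new edges; summing degrees gives Σd = 2E, so E′ = E + 2E = 3E = 300.
Each original face survives and each original vertex becomes one new face: F′ = F + V = 102.

200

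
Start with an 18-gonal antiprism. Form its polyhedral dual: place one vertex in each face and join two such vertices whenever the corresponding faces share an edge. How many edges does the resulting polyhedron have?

72

The base solid has V = 36, E = 72, F = 38.
The dual swaps V and F and preserves E: V′ = F = 38, E′ = E = 72, F′ = V = 36.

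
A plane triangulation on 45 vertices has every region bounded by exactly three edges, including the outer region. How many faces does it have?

In a plane triangulation 3F = 2E and V − E + F = 2, so F = 2V − 4 = 2·45 − 4 = 86.

86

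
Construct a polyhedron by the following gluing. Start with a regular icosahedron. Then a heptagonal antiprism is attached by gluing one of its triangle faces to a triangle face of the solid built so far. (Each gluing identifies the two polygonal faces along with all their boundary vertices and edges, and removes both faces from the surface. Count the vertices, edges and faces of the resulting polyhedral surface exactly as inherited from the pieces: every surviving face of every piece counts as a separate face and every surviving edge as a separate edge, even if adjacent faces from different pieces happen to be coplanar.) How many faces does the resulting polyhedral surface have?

34

A regular icosahedron: V=12, E=30, F=20.
Attach a heptagonal antiprism (V=14, E=28, F=16) along a 3-gon: merge 3 vertices and 3 edges, delete both glued faces → V=23, E=55, F=34.
Check: V − E + F = 23 − 55 + 34 = 2.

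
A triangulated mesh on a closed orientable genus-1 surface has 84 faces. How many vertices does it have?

42

χ = 2 − 2·1 = 0, and every face is a triangle so 3F = 2E.
E = 3·84/2 = 126. Then V = 0 + E − F = 0 + 126 − 84 = 42.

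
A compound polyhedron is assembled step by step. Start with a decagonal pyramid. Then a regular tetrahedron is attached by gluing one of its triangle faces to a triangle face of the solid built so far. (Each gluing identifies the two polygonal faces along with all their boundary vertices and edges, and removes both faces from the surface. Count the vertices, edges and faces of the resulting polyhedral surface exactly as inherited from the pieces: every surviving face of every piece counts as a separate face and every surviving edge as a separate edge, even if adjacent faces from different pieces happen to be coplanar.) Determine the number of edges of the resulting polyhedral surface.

A decagonal pyramid: V=11, E=20, F=11.
Attach a regular tetrahedron (V=4, E=6, F=4) along a 3-gon: merge 3 vertices and 3 edges, delete both glued faces → V=12, E=23, F=13.
Check: V − E + F = 12 − 23 + 13 = 2.

23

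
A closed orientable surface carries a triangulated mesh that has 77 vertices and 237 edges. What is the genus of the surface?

2

Every face is a triangle and each edge borders two faces, so 3F = 2·237, giving F = 158.
χ = V − E + F = 77 − 237 + 158 = -2.
For a closed orientable surface χ = 2 − 2g, so g = (2 − (-2))/2 = 2.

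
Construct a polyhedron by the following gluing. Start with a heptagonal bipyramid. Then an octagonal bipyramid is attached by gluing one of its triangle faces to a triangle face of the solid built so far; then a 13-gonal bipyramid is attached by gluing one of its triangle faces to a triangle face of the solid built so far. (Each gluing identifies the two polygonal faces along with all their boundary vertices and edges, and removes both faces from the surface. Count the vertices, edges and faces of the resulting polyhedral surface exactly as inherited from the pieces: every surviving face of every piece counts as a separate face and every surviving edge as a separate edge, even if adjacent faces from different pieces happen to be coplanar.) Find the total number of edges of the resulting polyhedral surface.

A heptagonal bipyramid: V=9, E=21, F=14.
Attach an octagonal bipyramid (V=10, E=24, F=16) along a 3-gon: merge 3 vertices and 3 edges, delete both glued faces → V=16, E=42, F=28.
Attach a 13-gonal bipyramid (V=15, E=39, F=26) along a 3-gon: merge 3 vertices and 3 edges, delete both glued faces → V=28, E=78, F=52.
Check: V − E + F = 28 − 78 + 52 = 2.

78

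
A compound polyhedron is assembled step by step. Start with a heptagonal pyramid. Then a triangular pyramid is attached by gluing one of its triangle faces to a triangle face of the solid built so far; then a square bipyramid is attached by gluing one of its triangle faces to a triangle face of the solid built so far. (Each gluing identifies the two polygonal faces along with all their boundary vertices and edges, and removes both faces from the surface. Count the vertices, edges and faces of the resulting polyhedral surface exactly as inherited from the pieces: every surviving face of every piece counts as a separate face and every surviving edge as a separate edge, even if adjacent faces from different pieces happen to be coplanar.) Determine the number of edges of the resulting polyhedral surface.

26

A heptagonal pyramid: V=8, E=14, F=8.
Attach a triangular pyramid (V=4, E=6, F=4) along a 3-gon: merge 3 vertices and 3 edges, delete both glued faces → V=9, E=17, F=10.
Attach a square bipyramid (V=6, E=12, F=8) along a 3-gon: merge 3 vertices and 3 edges, delete both glued faces → V=12, E=26, F=16.
Check: V − E + F = 12 − 26 + 16 = 2.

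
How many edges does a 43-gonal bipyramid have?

129

A bipyramid over an n-gon has 2n triangular faces and n + 2 vertices: V = 43 + 2 = 45, E = 3·43 = 129, F = 2·43 = 86.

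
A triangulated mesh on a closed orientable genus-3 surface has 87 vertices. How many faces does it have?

182

χ = 2 − 2·3 = -4, and every face is a triangle so 3F = 2E.
V − E + F = -4 with E = 3F/2 gives 87 − (3/2 − 1)·F = -4, so F = 182 and E = 273.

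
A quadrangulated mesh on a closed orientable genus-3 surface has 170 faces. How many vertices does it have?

χ = 2 − 2·3 = -4, and every face is a square so 4F = 2E.
E = 4·170/2 = 340. Then V = -4 + E − F = -4 + 340 − 170 = 166.

166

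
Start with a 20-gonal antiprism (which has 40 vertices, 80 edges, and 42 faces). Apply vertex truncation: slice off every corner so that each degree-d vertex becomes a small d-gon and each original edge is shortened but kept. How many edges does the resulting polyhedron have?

Truncation replaces each original edge-end by a new vertex, so V′ = 2E = 160.
Each original edge survives, and each old vertex of degree d contributes d new edges; summing degrees gives Σd = 2E, so E′ = E + 2E = 3E = 240.
Each original face survives and each original vertex becomes one new face: F′ = F + V = 82.

240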